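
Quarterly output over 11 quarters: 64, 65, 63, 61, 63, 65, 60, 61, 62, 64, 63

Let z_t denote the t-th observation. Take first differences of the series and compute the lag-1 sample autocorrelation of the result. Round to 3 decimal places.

-0.248

First differences Δz: 1, -2, -2, 2, 2, -5, 1, 1, 2, -1
Mean of differences = -0.1000
Numerator Σ(Δz_t−Δz̄)(Δz_{t+1}−Δz̄) = -12.1100
Denominator Σ(Δz_t−Δz̄)² = 48.9000
r_1(Δz) = -12.1100 / 48.9000 = -0.248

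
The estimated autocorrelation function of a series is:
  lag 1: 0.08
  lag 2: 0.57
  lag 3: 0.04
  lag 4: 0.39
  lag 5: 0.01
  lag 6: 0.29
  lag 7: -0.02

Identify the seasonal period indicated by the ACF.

The largest autocorrelation is r_2 = 0.57, with weaker echoes at lags 4 (0.39) and 6 (0.29); the remaining lags stay at or below 0.08.
The dominant spike at lag 2 indicates a seasonal period of 2.

2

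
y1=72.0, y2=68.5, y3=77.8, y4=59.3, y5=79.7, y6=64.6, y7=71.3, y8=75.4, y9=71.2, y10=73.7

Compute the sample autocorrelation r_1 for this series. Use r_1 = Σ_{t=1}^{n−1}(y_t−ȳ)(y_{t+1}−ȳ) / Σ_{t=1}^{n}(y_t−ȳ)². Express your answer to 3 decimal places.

Mean ȳ = (72.0 + 68.5 + 77.8 + 59.3 + 79.7 + 64.6 + 71.3 + 75.4 + 71.2 + 73.7)/10 = 71.3500
Numerator Σ_{t=1}^{9}(y_t−ȳ)(y_{t+1}−ȳ) = -255.7625
Denominator Σ(y_t−ȳ)² = 332.5850
r_1 = -255.7625 / 332.5850 = -0.769

-0.769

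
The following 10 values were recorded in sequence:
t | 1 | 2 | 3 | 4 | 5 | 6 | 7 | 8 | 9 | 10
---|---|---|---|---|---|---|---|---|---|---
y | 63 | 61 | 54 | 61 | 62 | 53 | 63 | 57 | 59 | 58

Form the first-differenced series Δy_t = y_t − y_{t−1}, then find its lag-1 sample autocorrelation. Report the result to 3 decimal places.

First differences Δy: -2, -7, 7, 1, -9, 10, -6, 2, -1
Mean of differences = -0.5556
Numerator Σ(Δy_t−Δȳ)(Δy_{t+1}−Δȳ) = -202.4198
Denominator Σ(Δy_t−Δȳ)² = 322.2222
r_1(Δy) = -202.4198 / 322.2222 = -0.628

-0.628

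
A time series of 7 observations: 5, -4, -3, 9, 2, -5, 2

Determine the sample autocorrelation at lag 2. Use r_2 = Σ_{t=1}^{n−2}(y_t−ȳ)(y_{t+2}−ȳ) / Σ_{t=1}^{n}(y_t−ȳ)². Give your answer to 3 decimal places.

-0.669

Mean ȳ = (5 − 4 − 3 + 9 + 2 − 5 + 2)/7 = 0.8571
Deviations from mean: 4.1429, -4.8571, -3.8571, 8.1429, 1.1429, -5.8571, 1.1429
Numerator Σ_{t=1}^{5}(y_t−ȳ)(y_{t+2}−ȳ) = -106.3265
Denominator Σ(y_t−ȳ)² = 158.8571
r_2 = -106.3265 / 158.8571 = -0.669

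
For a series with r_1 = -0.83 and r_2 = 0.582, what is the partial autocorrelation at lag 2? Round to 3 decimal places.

-0.344

φ_{22} = (r_2 − r_1²) / (1 − r_1²)
r_1² = (-0.83)² = 0.6889
Numerator = 0.582 − 0.6889 = -0.1069; denominator = 1 − 0.6889 = 0.3111
φ_{22} = -0.1069 / 0.3111 = -0.344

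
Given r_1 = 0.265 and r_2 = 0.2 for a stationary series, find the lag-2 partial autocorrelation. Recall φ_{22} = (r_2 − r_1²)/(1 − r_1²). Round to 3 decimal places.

φ_{22} = (r_2 − r_1²) / (1 − r_1²)
r_1² = (0.265)² = 0.070225
Numerator = 0.2 − 0.0702 = 0.1298; denominator = 1 − 0.0702 = 0.9298
φ_{22} = 0.1298 / 0.9298 = 0.140

0.140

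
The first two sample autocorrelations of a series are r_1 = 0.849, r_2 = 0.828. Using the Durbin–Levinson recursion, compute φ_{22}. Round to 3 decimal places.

0.384

φ_{22} = (r_2 − r_1²) / (1 − r_1²)
r_1² = (0.849)² = 0.720801
Numerator = 0.828 − 0.7208 = 0.1072; denominator = 1 − 0.7208 = 0.2792
φ_{22} = 0.1072 / 0.2792 = 0.384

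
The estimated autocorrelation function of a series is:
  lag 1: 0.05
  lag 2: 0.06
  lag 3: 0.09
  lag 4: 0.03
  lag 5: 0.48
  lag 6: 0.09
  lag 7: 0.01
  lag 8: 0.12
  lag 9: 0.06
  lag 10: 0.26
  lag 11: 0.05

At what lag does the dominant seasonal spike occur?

The largest autocorrelation is r_5 = 0.48, with a weaker echo at lag 10 (0.26); the remaining lags stay at or below 0.12.
The dominant spike at lag 5 indicates a seasonal period of 5.

5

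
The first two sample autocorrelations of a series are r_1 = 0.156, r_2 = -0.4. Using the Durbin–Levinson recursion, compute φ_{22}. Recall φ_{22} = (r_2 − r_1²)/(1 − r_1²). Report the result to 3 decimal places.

-0.435

φ_{22} = (r_2 − r_1²) / (1 − r_1²)
r_1² = (0.156)² = 0.024336
Numerator = -0.4 − 0.0243 = -0.4243; denominator = 1 − 0.0243 = 0.9757
φ_{22} = -0.4243 / 0.9757 = -0.435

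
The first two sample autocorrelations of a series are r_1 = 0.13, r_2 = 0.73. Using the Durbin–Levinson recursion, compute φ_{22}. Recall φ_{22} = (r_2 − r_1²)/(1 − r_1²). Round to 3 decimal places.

φ_{22} = (r_2 − r_1²) / (1 − r_1²)
r_1² = (0.13)² = 0.0169
Numerator = 0.73 − 0.0169 = 0.7131; denominator = 1 − 0.0169 = 0.9831
φ_{22} = 0.7131 / 0.9831 = 0.725

0.725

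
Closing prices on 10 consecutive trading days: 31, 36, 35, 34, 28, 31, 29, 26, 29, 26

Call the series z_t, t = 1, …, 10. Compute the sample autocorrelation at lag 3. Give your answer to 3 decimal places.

0.020

Mean z̄ = (31 + 36 + 35 + 34 + 28 + 31 + 29 + 26 + 29 + 26)/10 = 30.5000
Numerator Σ_{t=1}^{7}(z_t−z̄)(z_{t+3}−z̄) = 2.2500
Denominator Σ(z_t−z̄)² = 114.5000
r_3 = 2.2500 / 114.5000 = 0.020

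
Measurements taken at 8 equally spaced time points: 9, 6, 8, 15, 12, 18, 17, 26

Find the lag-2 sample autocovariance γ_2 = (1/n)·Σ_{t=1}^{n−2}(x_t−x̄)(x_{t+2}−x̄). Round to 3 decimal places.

Mean x̄ = (9 + 6 + 8 + 15 + 12 + 18 + 17 + 26)/8 = 13.8750
Deviations: -4.8750, -7.8750, -5.8750, 1.1250, -1.8750, 4.1250, 3.1250, 12.1250
Σ_{t=1}^{6}(x_t−x̄)(x_{t+2}−x̄) = 79.5938
γ_2 = 79.5938 / 8 = 9.949

9.949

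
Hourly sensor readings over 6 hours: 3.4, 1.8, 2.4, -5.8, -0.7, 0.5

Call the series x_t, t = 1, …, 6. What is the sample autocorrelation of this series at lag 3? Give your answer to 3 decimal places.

-0.367

Mean x̄ = (3.4 + 1.8 + 2.4 − 5.8 − 0.7 + 0.5)/6 = 0.2667
Numerator Σ_{t=1}^{3}(x_t−x̄)(x_{t+3}−x̄) = -19.9933
Denominator Σ(x_t−x̄)² = 54.5133
r_3 = -19.9933 / 54.5133 = -0.367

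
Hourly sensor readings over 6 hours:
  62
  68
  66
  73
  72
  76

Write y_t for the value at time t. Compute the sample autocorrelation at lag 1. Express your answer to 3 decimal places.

0.222

Mean ȳ = (62 + 68 + 66 + 73 + 72 + 76)/6 = 69.5000
Deviations from mean: -7.5000, -1.5000, -3.5000, 3.5000, 2.5000, 6.5000
Numerator Σ_{t=1}^{5}(y_t−ȳ)(y_{t+1}−ȳ) = 29.2500
Denominator Σ(y_t−ȳ)² = 131.5000
r_1 = 29.2500 / 131.5000 = 0.222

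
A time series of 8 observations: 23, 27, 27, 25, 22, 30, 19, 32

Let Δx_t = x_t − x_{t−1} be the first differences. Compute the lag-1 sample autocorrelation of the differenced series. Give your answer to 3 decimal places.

-0.647

First differences Δx: 4, 0, -2, -3, 8, -11, 13
Mean of differences = 1.2857
Numerator Σ(Δx_t−Δx̄)(Δx_{t+1}−Δx̄) = -240.3673
Denominator Σ(Δx_t−Δx̄)² = 371.4286
r_1(Δx) = -240.3673 / 371.4286 = -0.647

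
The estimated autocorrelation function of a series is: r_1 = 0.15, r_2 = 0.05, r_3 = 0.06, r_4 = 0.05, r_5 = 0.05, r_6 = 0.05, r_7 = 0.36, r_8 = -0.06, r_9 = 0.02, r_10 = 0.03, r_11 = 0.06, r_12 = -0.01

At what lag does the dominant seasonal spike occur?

The largest autocorrelation is r_7 = 0.36; the remaining lags stay at or below 0.15.
The dominant spike at lag 7 indicates a seasonal period of 7.

7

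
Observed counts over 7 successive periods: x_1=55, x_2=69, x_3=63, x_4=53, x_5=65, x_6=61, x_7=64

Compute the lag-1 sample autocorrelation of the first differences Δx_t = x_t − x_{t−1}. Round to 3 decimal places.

First differences Δx: 14, -6, -10, 12, -4, 3
Mean of differences = 1.5000
Numerator Σ(Δx_t−Δx̄)(Δx_{t+1}−Δx̄) = -194.2500
Denominator Σ(Δx_t−Δx̄)² = 487.5000
r_1(Δx) = -194.2500 / 487.5000 = -0.398

-0.398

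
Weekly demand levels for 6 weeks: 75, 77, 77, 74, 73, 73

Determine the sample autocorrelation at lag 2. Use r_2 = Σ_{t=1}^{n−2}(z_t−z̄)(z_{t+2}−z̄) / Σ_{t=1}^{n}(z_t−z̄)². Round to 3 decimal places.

Mean z̄ = (75 + 77 + 77 + 74 + 73 + 73)/6 = 74.8333
Deviations from mean: 0.1667, 2.1667, 2.1667, -0.8333, -1.8333, -1.8333
Numerator Σ_{t=1}^{4}(z_t−z̄)(z_{t+2}−z̄) = -3.8889
Denominator Σ(z_t−z̄)² = 16.8333
r_2 = -3.8889 / 16.8333 = -0.231

-0.231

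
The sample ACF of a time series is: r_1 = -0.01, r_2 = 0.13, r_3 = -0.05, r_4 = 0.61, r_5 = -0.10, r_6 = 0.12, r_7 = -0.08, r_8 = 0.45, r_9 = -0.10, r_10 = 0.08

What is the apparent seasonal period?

4

The largest autocorrelation is r_4 = 0.61, with a weaker echo at lag 8 (0.45); the remaining lags stay at or below 0.13.
The dominant spike at lag 4 indicates a seasonal period of 4.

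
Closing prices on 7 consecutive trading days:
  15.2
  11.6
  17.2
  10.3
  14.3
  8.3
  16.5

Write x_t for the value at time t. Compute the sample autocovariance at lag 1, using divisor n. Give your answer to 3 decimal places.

Mean x̄ = (15.2 + 11.6 + 17.2 + 10.3 + 14.3 + 8.3 + 16.5)/7 = 13.3429
Deviations: 1.8571, -1.7429, 3.8571, -3.0429, 0.9571, -5.0429, 3.1571
Σ_{t=1}^{6}(x_t−x̄)(x_{t+1}−x̄) = -45.3561
γ_1 = -45.3561 / 7 = -6.479

-6.479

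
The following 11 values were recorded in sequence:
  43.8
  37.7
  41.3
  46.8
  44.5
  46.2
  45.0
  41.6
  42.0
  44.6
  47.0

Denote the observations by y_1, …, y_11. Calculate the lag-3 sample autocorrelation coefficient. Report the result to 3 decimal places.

-0.229

Mean ȳ = (43.8 + 37.7 + 41.3 + 46.8 + 44.5 + 46.2 + 45.0 + 41.6 + 42.0 + 44.6 + 47.0)/11 = 43.6818
Numerator Σ_{t=1}^{8}(y_t−ȳ)(y_{t+3}−ȳ) = -18.0492
Denominator Σ(y_t−ȳ)² = 78.9564
r_3 = -18.0492 / 78.9564 = -0.229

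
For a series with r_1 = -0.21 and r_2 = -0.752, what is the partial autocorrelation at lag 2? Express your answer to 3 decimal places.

-0.833

φ_{22} = (r_2 − r_1²) / (1 − r_1²)
r_1² = (-0.21)² = 0.0441
Numerator = -0.752 − 0.0441 = -0.7961; denominator = 1 − 0.0441 = 0.9559
φ_{22} = -0.7961 / 0.9559 = -0.833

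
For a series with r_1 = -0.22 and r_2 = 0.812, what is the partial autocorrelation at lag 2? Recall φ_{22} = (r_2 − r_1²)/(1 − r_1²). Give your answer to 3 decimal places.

0.802

φ_{22} = (r_2 − r_1²) / (1 − r_1²)
r_1² = (-0.22)² = 0.0484
Numerator = 0.812 − 0.0484 = 0.7636; denominator = 1 − 0.0484 = 0.9516
φ_{22} = 0.7636 / 0.9516 = 0.802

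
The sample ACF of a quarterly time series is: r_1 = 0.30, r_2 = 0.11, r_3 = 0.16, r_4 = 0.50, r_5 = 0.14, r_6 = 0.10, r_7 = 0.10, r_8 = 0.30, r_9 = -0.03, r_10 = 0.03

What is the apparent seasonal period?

4

The largest autocorrelation is r_4 = 0.50; the remaining lags stay at or below 0.30. The elevated value at lag 1 (0.30), dropping to 0.11 at lag 2, reflects decaying short-term dependence rather than seasonality.
The dominant spike at lag 4 indicates a seasonal period of 4.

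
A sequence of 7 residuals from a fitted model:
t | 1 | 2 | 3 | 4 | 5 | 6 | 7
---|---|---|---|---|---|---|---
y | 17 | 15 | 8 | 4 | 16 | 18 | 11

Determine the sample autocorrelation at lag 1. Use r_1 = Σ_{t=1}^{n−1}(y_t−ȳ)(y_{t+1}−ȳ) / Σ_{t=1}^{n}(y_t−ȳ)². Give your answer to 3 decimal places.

Mean ȳ = (17 + 15 + 8 + 4 + 16 + 18 + 11)/7 = 12.7143
Σ(y_t−ȳ)(y_{t+1}−ȳ) = (9.7959) + (-10.7755) + (41.0816) + (-28.6327) + (17.3673) + (-9.0612) = 19.7755
Denominator Σ(y_t−ȳ)² = 163.4286
r_1 = 19.7755 / 163.4286 = 0.121

0.121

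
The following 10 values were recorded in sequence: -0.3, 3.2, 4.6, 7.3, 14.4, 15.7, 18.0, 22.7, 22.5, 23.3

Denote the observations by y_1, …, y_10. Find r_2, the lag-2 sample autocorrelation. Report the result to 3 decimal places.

0.457

Mean ȳ = (-0.3 + 3.2 + 4.6 + 7.3 + 14.4 + 15.7 + 18.0 + 22.7 + 22.5 + 23.3)/10 = 13.1400
Numerator Σ_{t=1}^{8}(y_t−ȳ)(y_{t+2}−ȳ) = 320.3328
Denominator Σ(y_t−ȳ)² = 700.4640
r_2 = 320.3328 / 700.4640 = 0.457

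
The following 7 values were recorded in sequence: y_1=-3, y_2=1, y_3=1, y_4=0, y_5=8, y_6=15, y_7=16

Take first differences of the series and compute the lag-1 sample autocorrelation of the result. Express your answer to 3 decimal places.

0.009

First differences Δy: 4, 0, -1, 8, 7, 1
Mean of differences = 3.1667
Numerator Σ(Δy_t−Δȳ)(Δy_{t+1}−Δȳ) = 0.6389
Denominator Σ(Δy_t−Δȳ)² = 70.8333
r_1(Δy) = 0.6389 / 70.8333 = 0.009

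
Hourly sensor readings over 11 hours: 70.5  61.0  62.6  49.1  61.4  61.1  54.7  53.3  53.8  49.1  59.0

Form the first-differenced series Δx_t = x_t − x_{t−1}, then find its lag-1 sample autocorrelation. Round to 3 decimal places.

First differences Δx: -9.5, 1.6, -13.5, 12.3, -0.3, -6.4, -1.4, 0.5, -4.7, 9.9
Mean of differences = -1.1500
Numerator Σ(Δx_t−Δx̄)(Δx_{t+1}−Δx̄) = -260.2475
Denominator Σ(Δx_t−Δx̄)² = 576.4850
r_1(Δx) = -260.2475 / 576.4850 = -0.451

-0.451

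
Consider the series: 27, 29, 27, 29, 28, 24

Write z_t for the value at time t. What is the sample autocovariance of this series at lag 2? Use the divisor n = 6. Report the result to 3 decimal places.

Mean z̄ = (27 + 29 + 27 + 29 + 28 + 24)/6 = 27.3333
Deviations: -0.3333, 1.6667, -0.3333, 1.6667, 0.6667, -3.3333
Σ_{t=1}^{4}(z_t−z̄)(z_{t+2}−z̄) = -2.8889
γ_2 = -2.8889 / 6 = -0.481

-0.481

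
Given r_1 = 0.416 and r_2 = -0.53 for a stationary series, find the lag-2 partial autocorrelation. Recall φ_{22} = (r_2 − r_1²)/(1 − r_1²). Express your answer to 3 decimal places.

φ_{22} = (r_2 − r_1²) / (1 − r_1²)
r_1² = (0.416)² = 0.173056
Numerator = -0.53 − 0.1731 = -0.7031; denominator = 1 − 0.1731 = 0.8269
φ_{22} = -0.7031 / 0.8269 = -0.850

-0.850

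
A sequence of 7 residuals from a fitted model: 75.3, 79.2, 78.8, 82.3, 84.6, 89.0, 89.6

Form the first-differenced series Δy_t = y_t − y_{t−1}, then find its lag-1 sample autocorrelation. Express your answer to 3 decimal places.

-0.603

First differences Δy: 3.9, -0.4, 3.5, 2.3, 4.4, 0.6
Mean of differences = 2.3833
Numerator Σ(Δy_t−Δȳ)(Δy_{t+1}−Δȳ) = -11.1869
Denominator Σ(Δy_t−Δȳ)² = 18.5483
r_1(Δy) = -11.1869 / 18.5483 = -0.603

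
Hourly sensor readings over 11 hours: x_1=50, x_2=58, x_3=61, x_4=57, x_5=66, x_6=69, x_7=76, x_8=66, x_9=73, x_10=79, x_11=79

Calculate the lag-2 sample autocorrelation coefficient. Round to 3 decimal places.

0.306

Mean x̄ = (50 + 58 + 61 + 57 + 66 + 69 + 76 + 66 + 73 + 79 + 79)/11 = 66.7273
Numerator Σ_{t=1}^{9}(x_t−x̄)(x_{t+2}−x̄) = 280.5785
Denominator Σ(x_t−x̄)² = 916.1818
r_2 = 280.5785 / 916.1818 = 0.306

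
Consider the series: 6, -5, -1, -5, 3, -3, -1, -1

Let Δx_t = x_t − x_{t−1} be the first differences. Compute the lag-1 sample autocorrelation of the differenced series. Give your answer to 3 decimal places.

-0.596

First differences Δx: -11, 4, -4, 8, -6, 2, 0
Mean of differences = -1.0000
Numerator Σ(Δx_t−Δx̄)(Δx_{t+1}−Δx̄) = -149.0000
Denominator Σ(Δx_t−Δx̄)² = 250.0000
r_1(Δx) = -149.0000 / 250.0000 = -0.596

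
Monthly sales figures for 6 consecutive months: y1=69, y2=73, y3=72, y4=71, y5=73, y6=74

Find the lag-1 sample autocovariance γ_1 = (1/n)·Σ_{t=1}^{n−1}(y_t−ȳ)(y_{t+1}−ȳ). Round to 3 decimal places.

-0.333

Mean ȳ = (69 + 73 + 72 + 71 + 73 + 74)/6 = 72.0000
Deviations: -3.0000, 1.0000, 0.0000, -1.0000, 1.0000, 2.0000
Σ_{t=1}^{5}(y_t−ȳ)(y_{t+1}−ȳ) = -2.0000
γ_1 = -2.0000 / 6 = -0.333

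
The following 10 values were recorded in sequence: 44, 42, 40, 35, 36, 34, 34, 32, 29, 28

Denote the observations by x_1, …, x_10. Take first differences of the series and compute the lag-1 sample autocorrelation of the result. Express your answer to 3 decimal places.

-0.436

First differences Δx: -2, -2, -5, 1, -2, 0, -2, -3, -1
Mean of differences = -1.7778
Numerator Σ(Δx_t−Δx̄)(Δx_{t+1}−Δx̄) = -10.2716
Denominator Σ(Δx_t−Δx̄)² = 23.5556
r_1(Δx) = -10.2716 / 23.5556 = -0.436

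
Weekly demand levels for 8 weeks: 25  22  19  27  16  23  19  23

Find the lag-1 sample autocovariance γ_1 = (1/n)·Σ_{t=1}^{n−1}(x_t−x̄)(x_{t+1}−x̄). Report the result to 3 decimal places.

-7.320

Mean x̄ = (25 + 22 + 19 + 27 + 16 + 23 + 19 + 23)/8 = 21.7500
Σ_{t=1}^{7}(x_t−x̄)(x_{t+1}−x̄) = -58.5625
γ_1 = -58.5625 / 8 = -7.320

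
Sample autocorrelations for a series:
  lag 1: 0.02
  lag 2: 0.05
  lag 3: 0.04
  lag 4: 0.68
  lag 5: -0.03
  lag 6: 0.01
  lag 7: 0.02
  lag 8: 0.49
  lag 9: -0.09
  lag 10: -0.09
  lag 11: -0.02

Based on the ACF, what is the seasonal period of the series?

4

The largest autocorrelation is r_4 = 0.68, with a weaker echo at lag 8 (0.49); the remaining lags stay at or below 0.05.
The dominant spike at lag 4 indicates a seasonal period of 4.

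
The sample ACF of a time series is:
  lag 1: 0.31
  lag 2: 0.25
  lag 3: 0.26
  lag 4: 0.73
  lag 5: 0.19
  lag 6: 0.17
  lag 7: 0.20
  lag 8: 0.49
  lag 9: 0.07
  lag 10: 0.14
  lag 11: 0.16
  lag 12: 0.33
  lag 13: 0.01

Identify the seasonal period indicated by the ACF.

The largest autocorrelation is r_4 = 0.73, with weaker echoes at lags 8 (0.49) and 12 (0.33); the remaining lags stay at or below 0.31. The elevated value at lag 1 (0.31), dropping to 0.25 at lag 2, reflects decaying short-term dependence rather than seasonality.
The dominant spike at lag 4 indicates a seasonal period of 4.

4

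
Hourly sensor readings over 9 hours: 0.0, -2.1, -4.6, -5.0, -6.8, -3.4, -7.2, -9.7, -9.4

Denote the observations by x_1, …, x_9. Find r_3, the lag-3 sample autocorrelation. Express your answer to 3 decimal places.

Mean x̄ = (0.0 − 2.1 − 4.6 − 5.0 − 6.8 − 3.4 − 7.2 − 9.7 − 9.4)/9 = -5.3556
Σ(x_t−x̄)(x_{t+3}−x̄) = (1.9042) + (-4.7025) + (1.4775) + (-0.6558) + (6.2753) + (-7.9091) = -3.6104
Denominator Σ(x_t−x̄)² = 84.5222
r_3 = -3.6104 / 84.5222 = -0.043

-0.043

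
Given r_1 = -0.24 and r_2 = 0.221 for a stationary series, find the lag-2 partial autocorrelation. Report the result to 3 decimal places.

0.173

φ_{22} = (r_2 − r_1²) / (1 − r_1²)
r_1² = (-0.24)² = 0.0576
Numerator = 0.221 − 0.0576 = 0.1634; denominator = 1 − 0.0576 = 0.9424
φ_{22} = 0.1634 / 0.9424 = 0.173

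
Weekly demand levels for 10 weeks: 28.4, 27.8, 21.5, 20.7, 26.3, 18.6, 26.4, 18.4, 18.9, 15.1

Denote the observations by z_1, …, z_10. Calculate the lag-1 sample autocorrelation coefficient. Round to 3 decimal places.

0.081

Mean z̄ = (28.4 + 27.8 + 21.5 + 20.7 + 26.3 + 18.6 + 26.4 + 18.4 + 18.9 + 15.1)/10 = 22.2100
Numerator Σ_{t=1}^{9}(z_t−z̄)(z_{t+1}−z̄) = 15.8199
Denominator Σ(z_t−z̄)² = 195.6890
r_1 = 15.8199 / 195.6890 = 0.081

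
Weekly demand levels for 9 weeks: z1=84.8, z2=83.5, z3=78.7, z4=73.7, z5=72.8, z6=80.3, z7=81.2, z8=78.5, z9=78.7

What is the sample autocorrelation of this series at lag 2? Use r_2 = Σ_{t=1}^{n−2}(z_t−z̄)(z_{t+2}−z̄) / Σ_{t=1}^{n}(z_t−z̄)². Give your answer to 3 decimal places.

Mean z̄ = (84.8 + 83.5 + 78.7 + 73.7 + 72.8 + 80.3 + 81.2 + 78.5 + 78.7)/9 = 79.1333
Numerator Σ_{t=1}^{7}(z_t−z̄)(z_{t+2}−z̄) = -44.4989
Denominator Σ(z_t−z̄)² = 127.2200
r_2 = -44.4989 / 127.2200 = -0.350

-0.350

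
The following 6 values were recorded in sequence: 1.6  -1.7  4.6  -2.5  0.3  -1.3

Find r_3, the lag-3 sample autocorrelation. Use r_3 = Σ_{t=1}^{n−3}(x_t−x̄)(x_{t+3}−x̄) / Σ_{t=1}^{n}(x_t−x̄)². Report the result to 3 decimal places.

Mean x̄ = (1.6 − 1.7 + 4.6 − 2.5 + 0.3 − 1.3)/6 = 0.1667
Deviations from mean: 1.4333, -1.8667, 4.4333, -2.6667, 0.1333, -1.4667
Numerator Σ_{t=1}^{3}(x_t−x̄)(x_{t+3}−x̄) = -10.5733
Denominator Σ(x_t−x̄)² = 34.4733
r_3 = -10.5733 / 34.4733 = -0.307

-0.307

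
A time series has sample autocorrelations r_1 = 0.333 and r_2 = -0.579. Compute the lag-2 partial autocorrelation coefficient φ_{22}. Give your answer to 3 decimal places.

-0.776

φ_{22} = (r_2 − r_1²) / (1 − r_1²)
r_1² = (0.333)² = 0.110889
Numerator = -0.579 − 0.1109 = -0.6899; denominator = 1 − 0.1109 = 0.8891
φ_{22} = -0.6899 / 0.8891 = -0.776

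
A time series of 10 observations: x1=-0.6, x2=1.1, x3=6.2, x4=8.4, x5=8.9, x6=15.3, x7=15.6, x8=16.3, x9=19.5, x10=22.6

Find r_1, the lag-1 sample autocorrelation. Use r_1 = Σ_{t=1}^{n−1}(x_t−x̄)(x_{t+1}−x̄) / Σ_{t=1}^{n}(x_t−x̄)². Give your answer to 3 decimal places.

Mean x̄ = (-0.6 + 1.1 + 6.2 + 8.4 + 8.9 + 15.3 + 15.6 + 16.3 + 19.5 + 22.6)/10 = 11.3300
Numerator Σ_{t=1}^{9}(x_t−x̄)(x_{t+1}−x̄) = 357.8821
Denominator Σ(x_t−x̄)² = 540.2410
r_1 = 357.8821 / 540.2410 = 0.662

0.662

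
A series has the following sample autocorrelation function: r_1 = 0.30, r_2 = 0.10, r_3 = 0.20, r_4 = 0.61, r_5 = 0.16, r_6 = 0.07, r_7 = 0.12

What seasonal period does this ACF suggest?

The largest autocorrelation is r_4 = 0.61; the remaining lags stay at or below 0.30. The elevated value at lag 1 (0.30), dropping to 0.10 at lag 2, reflects decaying short-term dependence rather than seasonality.
The dominant spike at lag 4 indicates a seasonal period of 4.

4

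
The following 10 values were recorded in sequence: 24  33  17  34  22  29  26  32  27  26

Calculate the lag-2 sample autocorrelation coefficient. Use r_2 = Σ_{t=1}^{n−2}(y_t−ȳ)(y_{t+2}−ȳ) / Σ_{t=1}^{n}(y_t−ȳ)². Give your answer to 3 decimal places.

Mean ȳ = (24 + 33 + 17 + 34 + 22 + 29 + 26 + 32 + 27 + 26)/10 = 27.0000
Numerator Σ_{t=1}^{8}(y_t−ȳ)(y_{t+2}−ȳ) = 146.0000
Denominator Σ(y_t−ȳ)² = 250.0000
r_2 = 146.0000 / 250.0000 = 0.584

0.584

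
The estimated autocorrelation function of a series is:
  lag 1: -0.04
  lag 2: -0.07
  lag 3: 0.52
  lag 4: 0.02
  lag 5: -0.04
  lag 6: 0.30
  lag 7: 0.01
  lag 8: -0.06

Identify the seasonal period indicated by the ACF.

3

The largest autocorrelation is r_3 = 0.52, with a weaker echo at lag 6 (0.30); the remaining lags stay at or below 0.02.
The dominant spike at lag 3 indicates a seasonal period of 3.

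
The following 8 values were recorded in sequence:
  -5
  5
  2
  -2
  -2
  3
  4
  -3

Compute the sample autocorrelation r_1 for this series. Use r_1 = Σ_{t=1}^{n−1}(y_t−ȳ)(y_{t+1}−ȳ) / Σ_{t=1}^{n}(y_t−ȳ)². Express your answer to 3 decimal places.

-0.247

Mean ȳ = (-5 + 5 + 2 − 2 − 2 + 3 + 4 − 3)/8 = 0.2500
Deviations from mean: -5.2500, 4.7500, 1.7500, -2.2500, -2.2500, 2.7500, 3.7500, -3.2500
Numerator Σ_{t=1}^{7}(y_t−ȳ)(y_{t+1}−ȳ) = -23.5625
Denominator Σ(y_t−ȳ)² = 95.5000
r_1 = -23.5625 / 95.5000 = -0.247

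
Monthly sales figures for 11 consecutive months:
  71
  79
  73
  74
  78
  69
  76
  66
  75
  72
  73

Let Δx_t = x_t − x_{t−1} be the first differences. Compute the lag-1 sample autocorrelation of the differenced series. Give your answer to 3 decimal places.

-0.772

First differences Δx: 8, -6, 1, 4, -9, 7, -10, 9, -3, 1
Mean of differences = 0.2000
Numerator Σ(Δx_t−Δx̄)(Δx_{t+1}−Δx̄) = -337.6400
Denominator Σ(Δx_t−Δx̄)² = 437.6000
r_1(Δx) = -337.6400 / 437.6000 = -0.772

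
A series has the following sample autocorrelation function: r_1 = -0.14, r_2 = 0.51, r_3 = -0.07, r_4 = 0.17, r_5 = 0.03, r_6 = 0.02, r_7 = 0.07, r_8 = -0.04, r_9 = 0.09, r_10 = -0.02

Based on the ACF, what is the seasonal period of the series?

2

The largest autocorrelation is r_2 = 0.51, with a weaker echo at lag 4 (0.17); the remaining lags stay at or below 0.09.
The dominant spike at lag 2 indicates a seasonal period of 2.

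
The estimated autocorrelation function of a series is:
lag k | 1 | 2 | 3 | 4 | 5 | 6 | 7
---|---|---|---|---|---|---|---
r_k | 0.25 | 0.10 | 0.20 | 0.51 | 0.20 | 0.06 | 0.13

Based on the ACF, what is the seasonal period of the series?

4

The largest autocorrelation is r_4 = 0.51; the remaining lags stay at or below 0.25.
The dominant spike at lag 4 indicates a seasonal period of 4.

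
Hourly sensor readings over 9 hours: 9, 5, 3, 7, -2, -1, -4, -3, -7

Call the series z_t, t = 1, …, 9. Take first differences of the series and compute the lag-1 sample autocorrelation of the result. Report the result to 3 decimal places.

First differences Δz: -4, -2, 4, -9, 1, -3, 1, -4
Mean of differences = -2.0000
Numerator Σ(Δz_t−Δz̄)(Δz_{t+1}−Δz̄) = -75.0000
Denominator Σ(Δz_t−Δz̄)² = 112.0000
r_1(Δz) = -75.0000 / 112.0000 = -0.670

-0.670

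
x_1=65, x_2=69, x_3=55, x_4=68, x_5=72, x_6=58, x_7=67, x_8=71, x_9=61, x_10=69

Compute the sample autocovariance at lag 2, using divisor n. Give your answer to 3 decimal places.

Mean x̄ = (65 + 69 + 55 + 68 + 72 + 58 + 67 + 71 + 61 + 69)/10 = 65.5000
Σ_{t=1}^{8}(x_t−x̄)(x_{t+2}−x̄) = -92.0000
γ_2 = -92.0000 / 10 = -9.200

-9.200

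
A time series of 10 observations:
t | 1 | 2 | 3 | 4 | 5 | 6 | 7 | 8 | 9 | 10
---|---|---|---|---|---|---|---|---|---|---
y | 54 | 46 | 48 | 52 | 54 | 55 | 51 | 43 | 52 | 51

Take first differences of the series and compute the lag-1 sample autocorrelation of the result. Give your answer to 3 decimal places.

First differences Δy: -8, 2, 4, 2, 1, -4, -8, 9, -1
Mean of differences = -0.3333
Numerator Σ(Δy_t−Δȳ)(Δy_{t+1}−Δȳ) = -49.1111
Denominator Σ(Δy_t−Δȳ)² = 250.0000
r_1(Δy) = -49.1111 / 250.0000 = -0.196

-0.196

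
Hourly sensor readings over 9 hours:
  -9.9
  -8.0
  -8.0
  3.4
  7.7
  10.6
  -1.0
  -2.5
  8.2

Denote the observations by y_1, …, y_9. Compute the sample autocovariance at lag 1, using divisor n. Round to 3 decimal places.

Mean ȳ = (-9.9 − 8.0 − 8.0 + 3.4 + 7.7 + 10.6 − 1.0 − 2.5 + 8.2)/9 = 0.0556
Σ_{t=1}^{8}(y_t−ȳ)(y_{t+1}−ȳ) = 195.0747
γ_1 = 195.0747 / 9 = 21.675

21.675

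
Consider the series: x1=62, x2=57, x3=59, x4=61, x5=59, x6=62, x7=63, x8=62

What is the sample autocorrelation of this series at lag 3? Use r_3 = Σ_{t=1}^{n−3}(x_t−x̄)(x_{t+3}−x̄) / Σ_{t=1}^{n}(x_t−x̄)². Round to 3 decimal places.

0.095

Mean x̄ = (62 + 57 + 59 + 61 + 59 + 62 + 63 + 62)/8 = 60.6250
Deviations from mean: 1.3750, -3.6250, -1.6250, 0.3750, -1.6250, 1.3750, 2.3750, 1.3750
Σ(x_t−x̄)(x_{t+3}−x̄) = (0.5156) + (5.8906) + (-2.2344) + (0.8906) + (-2.2344) = 2.8281
Denominator Σ(x_t−x̄)² = 29.8750
r_3 = 2.8281 / 29.8750 = 0.095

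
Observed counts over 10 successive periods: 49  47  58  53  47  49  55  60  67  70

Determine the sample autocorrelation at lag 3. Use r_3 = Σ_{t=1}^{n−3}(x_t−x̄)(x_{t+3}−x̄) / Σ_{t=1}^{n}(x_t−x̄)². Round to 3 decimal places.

-0.077

Mean x̄ = (49 + 47 + 58 + 53 + 47 + 49 + 55 + 60 + 67 + 70)/10 = 55.5000
Numerator Σ_{t=1}^{7}(x_t−x̄)(x_{t+3}−x̄) = -46.7500
Denominator Σ(x_t−x̄)² = 604.5000
r_3 = -46.7500 / 604.5000 = -0.077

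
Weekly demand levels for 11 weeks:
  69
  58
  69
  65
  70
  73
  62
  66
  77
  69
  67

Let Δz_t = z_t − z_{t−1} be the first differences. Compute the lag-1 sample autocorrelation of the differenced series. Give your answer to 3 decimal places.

First differences Δz: -11, 11, -4, 5, 3, -11, 4, 11, -8, -2
Mean of differences = -0.2000
Numerator Σ(Δz_t−Δz̄)(Δz_{t+1}−Δz̄) = -272.8400
Denominator Σ(Δz_t−Δz̄)² = 617.6000
r_1(Δz) = -272.8400 / 617.6000 = -0.442

-0.442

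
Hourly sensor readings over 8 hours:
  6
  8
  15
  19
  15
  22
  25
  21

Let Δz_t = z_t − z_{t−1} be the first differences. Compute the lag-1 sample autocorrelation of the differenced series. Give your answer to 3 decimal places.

First differences Δz: 2, 7, 4, -4, 7, 3, -4
Mean of differences = 2.1429
Numerator Σ(Δz_t−Δz̄)(Δz_{t+1}−Δz̄) = -34.0204
Denominator Σ(Δz_t−Δz̄)² = 126.8571
r_1(Δz) = -34.0204 / 126.8571 = -0.268

-0.268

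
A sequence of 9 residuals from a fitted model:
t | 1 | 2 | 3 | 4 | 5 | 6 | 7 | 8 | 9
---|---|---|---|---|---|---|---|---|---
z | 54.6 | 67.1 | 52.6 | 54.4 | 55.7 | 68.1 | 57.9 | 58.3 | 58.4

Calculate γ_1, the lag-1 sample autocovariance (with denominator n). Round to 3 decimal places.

-9.047

Mean z̄ = (54.6 + 67.1 + 52.6 + 54.4 + 55.7 + 68.1 + 57.9 + 58.3 + 58.4)/9 = 58.5667
Σ_{t=1}^{8}(z_t−z̄)(z_{t+1}−z̄) = -81.4211
γ_1 = -81.4211 / 9 = -9.047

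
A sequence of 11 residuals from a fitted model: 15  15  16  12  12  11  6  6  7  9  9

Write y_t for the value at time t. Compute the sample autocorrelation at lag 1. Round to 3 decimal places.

Mean ȳ = (15 + 15 + 16 + 12 + 12 + 11 + 6 + 6 + 7 + 9 + 9)/11 = 10.7273
Numerator Σ_{t=1}^{10}(y_t−ȳ)(y_{t+1}−ȳ) = 97.5620
Denominator Σ(y_t−ȳ)² = 132.1818
r_1 = 97.5620 / 132.1818 = 0.738

0.738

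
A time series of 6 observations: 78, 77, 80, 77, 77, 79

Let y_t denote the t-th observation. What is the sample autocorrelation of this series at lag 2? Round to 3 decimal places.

-0.250

Mean ȳ = (78 + 77 + 80 + 77 + 77 + 79)/6 = 78.0000
Deviations from mean: 0.0000, -1.0000, 2.0000, -1.0000, -1.0000, 1.0000
Numerator Σ_{t=1}^{4}(y_t−ȳ)(y_{t+2}−ȳ) = -2.0000
Denominator Σ(y_t−ȳ)² = 8.0000
r_2 = -2.0000 / 8.0000 = -0.250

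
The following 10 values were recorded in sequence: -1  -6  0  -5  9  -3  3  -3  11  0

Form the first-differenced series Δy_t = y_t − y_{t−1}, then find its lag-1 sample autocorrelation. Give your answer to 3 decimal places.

-0.793

First differences Δy: -5, 6, -5, 14, -12, 6, -6, 14, -11
Mean of differences = 0.1111
Numerator Σ(Δy_t−Δȳ)(Δy_{t+1}−Δȳ) = -645.9012
Denominator Σ(Δy_t−Δȳ)² = 814.8889
r_1(Δy) = -645.9012 / 814.8889 = -0.793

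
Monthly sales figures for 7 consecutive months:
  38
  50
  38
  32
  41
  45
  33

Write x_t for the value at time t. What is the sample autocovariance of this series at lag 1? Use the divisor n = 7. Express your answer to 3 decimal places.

-8.516

Mean x̄ = (38 + 50 + 38 + 32 + 41 + 45 + 33)/7 = 39.5714
Σ_{t=1}^{6}(x_t−x̄)(x_{t+1}−x̄) = -59.6122
γ_1 = -59.6122 / 7 = -8.516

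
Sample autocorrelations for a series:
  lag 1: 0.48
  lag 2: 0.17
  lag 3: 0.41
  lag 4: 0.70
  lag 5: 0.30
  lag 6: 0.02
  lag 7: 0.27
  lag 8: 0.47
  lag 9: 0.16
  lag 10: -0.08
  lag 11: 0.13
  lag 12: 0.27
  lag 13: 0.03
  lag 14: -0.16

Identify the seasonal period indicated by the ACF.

The largest autocorrelation is r_4 = 0.70; the remaining lags stay at or below 0.48. The elevated value at lag 1 (0.48), dropping to 0.17 at lag 2, reflects decaying short-term dependence rather than seasonality.
The dominant spike at lag 4 indicates a seasonal period of 4.

4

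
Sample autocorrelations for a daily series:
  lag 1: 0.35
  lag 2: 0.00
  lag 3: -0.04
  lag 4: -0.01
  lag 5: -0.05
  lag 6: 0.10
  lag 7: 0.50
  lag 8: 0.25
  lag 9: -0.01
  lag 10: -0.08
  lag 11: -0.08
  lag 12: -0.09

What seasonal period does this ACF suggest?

7

The largest autocorrelation is r_7 = 0.50; the remaining lags stay at or below 0.35. The elevated value at lag 1 (0.35), dropping to 0.00 at lag 2, reflects decaying short-term dependence rather than seasonality.
The dominant spike at lag 7 indicates a seasonal period of 7.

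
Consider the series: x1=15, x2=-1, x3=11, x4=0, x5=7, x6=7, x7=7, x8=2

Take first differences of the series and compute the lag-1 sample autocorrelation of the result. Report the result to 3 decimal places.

-0.682

First differences Δx: -16, 12, -11, 7, 0, 0, -5
Mean of differences = -1.8571
Numerator Σ(Δx_t−Δx̄)(Δx_{t+1}−Δx̄) = -389.5918
Denominator Σ(Δx_t−Δx̄)² = 570.8571
r_1(Δx) = -389.5918 / 570.8571 = -0.682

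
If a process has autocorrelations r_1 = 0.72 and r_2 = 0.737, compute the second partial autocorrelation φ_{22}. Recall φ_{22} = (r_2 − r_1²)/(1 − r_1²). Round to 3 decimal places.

φ_{22} = (r_2 − r_1²) / (1 − r_1²)
r_1² = (0.72)² = 0.5184
Numerator = 0.737 − 0.5184 = 0.2186; denominator = 1 − 0.5184 = 0.4816
φ_{22} = 0.2186 / 0.4816 = 0.454

0.454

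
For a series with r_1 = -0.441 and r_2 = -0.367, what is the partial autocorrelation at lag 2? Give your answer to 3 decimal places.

φ_{22} = (r_2 − r_1²) / (1 − r_1²)
r_1² = (-0.441)² = 0.194481
Numerator = -0.367 − 0.1945 = -0.5615; denominator = 1 − 0.1945 = 0.8055
φ_{22} = -0.5615 / 0.8055 = -0.697

-0.697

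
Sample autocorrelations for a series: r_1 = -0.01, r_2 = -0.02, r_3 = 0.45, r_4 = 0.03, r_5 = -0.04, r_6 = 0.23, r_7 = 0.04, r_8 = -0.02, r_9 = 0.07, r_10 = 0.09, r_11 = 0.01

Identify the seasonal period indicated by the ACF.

The largest autocorrelation is r_3 = 0.45, with a weaker echo at lag 6 (0.23); the remaining lags stay at or below 0.09.
The dominant spike at lag 3 indicates a seasonal period of 3.

3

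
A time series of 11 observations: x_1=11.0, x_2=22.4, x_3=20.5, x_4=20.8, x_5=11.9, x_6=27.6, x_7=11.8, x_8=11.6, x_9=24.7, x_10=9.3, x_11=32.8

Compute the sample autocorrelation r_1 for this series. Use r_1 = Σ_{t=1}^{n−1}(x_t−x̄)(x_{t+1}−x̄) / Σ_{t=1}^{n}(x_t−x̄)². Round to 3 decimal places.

-0.539

Mean x̄ = (11.0 + 22.4 + 20.5 + 20.8 + 11.9 + 27.6 + 11.8 + 11.6 + 24.7 + 9.3 + 32.8)/11 = 18.5818
Numerator Σ_{t=1}^{10}(x_t−x̄)(x_{t+1}−x̄) = -337.7340
Denominator Σ(x_t−x̄)² = 627.1164
r_1 = -337.7340 / 627.1164 = -0.539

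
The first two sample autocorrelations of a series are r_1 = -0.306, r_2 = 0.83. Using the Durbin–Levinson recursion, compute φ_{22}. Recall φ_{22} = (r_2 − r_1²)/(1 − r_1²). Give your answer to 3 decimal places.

0.812

φ_{22} = (r_2 − r_1²) / (1 − r_1²)
r_1² = (-0.306)² = 0.093636
Numerator = 0.83 − 0.0936 = 0.7364; denominator = 1 − 0.0936 = 0.9064
φ_{22} = 0.7364 / 0.9064 = 0.812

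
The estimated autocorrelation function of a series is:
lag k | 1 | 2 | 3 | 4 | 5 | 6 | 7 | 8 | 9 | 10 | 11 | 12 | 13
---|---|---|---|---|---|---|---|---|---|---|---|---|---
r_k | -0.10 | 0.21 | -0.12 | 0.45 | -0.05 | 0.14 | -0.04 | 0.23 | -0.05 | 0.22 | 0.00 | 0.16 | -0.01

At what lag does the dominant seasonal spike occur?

4

The largest autocorrelation is r_4 = 0.45, with a weaker echo at lag 8 (0.23); the remaining lags stay at or below 0.22.
The dominant spike at lag 4 indicates a seasonal period of 4.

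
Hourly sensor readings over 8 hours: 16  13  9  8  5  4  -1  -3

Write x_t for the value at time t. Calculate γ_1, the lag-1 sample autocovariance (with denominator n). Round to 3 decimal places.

Mean x̄ = (16 + 13 + 9 + 8 + 5 + 4 − 1 − 3)/8 = 6.3750
Σ_{t=1}^{7}(x_t−x̄)(x_{t+1}−x̄) = 173.1094
γ_1 = 173.1094 / 8 = 21.639

21.639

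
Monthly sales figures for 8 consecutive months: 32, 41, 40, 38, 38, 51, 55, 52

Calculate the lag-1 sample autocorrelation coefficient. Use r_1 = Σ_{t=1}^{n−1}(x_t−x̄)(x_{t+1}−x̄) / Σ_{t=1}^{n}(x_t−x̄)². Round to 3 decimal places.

Mean x̄ = (32 + 41 + 40 + 38 + 38 + 51 + 55 + 52)/8 = 43.3750
Deviations from mean: -11.3750, -2.3750, -3.3750, -5.3750, -5.3750, 7.6250, 11.6250, 8.6250
Σ(x_t−x̄)(x_{t+1}−x̄) = (27.0156) + (8.0156) + (18.1406) + (28.8906) + (-40.9844) + (88.6406) + (100.2656) = 229.9844
Denominator Σ(x_t−x̄)² = 471.8750
r_1 = 229.9844 / 471.8750 = 0.487

0.487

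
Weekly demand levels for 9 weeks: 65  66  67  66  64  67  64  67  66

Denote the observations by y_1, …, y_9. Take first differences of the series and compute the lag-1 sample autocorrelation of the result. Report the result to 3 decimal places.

First differences Δy: 1, 1, -1, -2, 3, -3, 3, -1
Mean of differences = 0.1250
Numerator Σ(Δy_t−Δȳ)(Δy_{t+1}−Δȳ) = -25.1406
Denominator Σ(Δy_t−Δȳ)² = 34.8750
r_1(Δy) = -25.1406 / 34.8750 = -0.721

-0.721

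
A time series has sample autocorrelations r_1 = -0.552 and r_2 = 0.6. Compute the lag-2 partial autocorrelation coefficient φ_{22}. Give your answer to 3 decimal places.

φ_{22} = (r_2 − r_1²) / (1 − r_1²)
r_1² = (-0.552)² = 0.304704
Numerator = 0.6 − 0.3047 = 0.2953; denominator = 1 − 0.3047 = 0.6953
φ_{22} = 0.2953 / 0.6953 = 0.425

0.425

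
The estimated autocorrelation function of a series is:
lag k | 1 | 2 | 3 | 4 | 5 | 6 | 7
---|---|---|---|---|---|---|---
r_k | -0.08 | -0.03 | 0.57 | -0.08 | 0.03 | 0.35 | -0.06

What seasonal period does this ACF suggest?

3

The largest autocorrelation is r_3 = 0.57, with a weaker echo at lag 6 (0.35); the remaining lags stay at or below 0.03.
The dominant spike at lag 3 indicates a seasonal period of 3.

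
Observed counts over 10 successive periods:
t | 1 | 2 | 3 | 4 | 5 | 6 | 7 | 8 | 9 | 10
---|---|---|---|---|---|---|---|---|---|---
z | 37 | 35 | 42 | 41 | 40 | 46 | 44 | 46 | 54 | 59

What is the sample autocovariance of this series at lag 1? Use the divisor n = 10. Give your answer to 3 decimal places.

26.244

Mean z̄ = (37 + 35 + 42 + 41 + 40 + 46 + 44 + 46 + 54 + 59)/10 = 44.4000
Σ_{t=1}^{9}(z_t−z̄)(z_{t+1}−z̄) = 262.4400
γ_1 = 262.4400 / 10 = 26.244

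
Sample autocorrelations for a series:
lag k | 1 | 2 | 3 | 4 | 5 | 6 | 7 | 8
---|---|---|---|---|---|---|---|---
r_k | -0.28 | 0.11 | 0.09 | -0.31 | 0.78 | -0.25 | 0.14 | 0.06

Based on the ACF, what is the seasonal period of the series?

5

The largest autocorrelation is r_5 = 0.78; the remaining lags stay at or below 0.14.
The dominant spike at lag 5 indicates a seasonal period of 5.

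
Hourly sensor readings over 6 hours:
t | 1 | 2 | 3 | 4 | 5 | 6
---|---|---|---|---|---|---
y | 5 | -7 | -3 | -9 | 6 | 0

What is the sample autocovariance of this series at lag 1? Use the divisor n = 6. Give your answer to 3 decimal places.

-10.019

Mean ȳ = (5 − 7 − 3 − 9 + 6 + 0)/6 = -1.3333
Deviations: 6.3333, -5.6667, -1.6667, -7.6667, 7.3333, 1.3333
Σ_{t=1}^{5}(y_t−ȳ)(y_{t+1}−ȳ) = -60.1111
γ_1 = -60.1111 / 6 = -10.019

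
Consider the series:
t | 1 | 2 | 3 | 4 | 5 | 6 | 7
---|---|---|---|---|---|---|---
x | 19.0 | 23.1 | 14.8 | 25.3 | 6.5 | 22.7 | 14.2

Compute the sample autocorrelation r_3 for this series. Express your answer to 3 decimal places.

Mean x̄ = (19.0 + 23.1 + 14.8 + 25.3 + 6.5 + 22.7 + 14.2)/7 = 17.9429
Deviations from mean: 1.0571, 5.1571, -3.1429, 7.3571, -11.4429, 4.7571, -3.7429
Numerator Σ_{t=1}^{4}(x_t−x̄)(x_{t+3}−x̄) = -93.7227
Denominator Σ(x_t−x̄)² = 259.2971
r_3 = -93.7227 / 259.2971 = -0.361

-0.361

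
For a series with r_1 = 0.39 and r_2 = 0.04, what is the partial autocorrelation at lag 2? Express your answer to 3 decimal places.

φ_{22} = (r_2 − r_1²) / (1 − r_1²)
r_1² = (0.39)² = 0.1521
Numerator = 0.04 − 0.1521 = -0.1121; denominator = 1 − 0.1521 = 0.8479
φ_{22} = -0.1121 / 0.8479 = -0.132

-0.132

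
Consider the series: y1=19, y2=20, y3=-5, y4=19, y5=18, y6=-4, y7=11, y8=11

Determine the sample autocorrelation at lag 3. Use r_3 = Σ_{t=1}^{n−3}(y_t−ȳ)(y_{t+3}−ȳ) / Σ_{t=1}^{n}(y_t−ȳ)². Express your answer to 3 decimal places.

Mean ȳ = (19 + 20 − 5 + 19 + 18 − 4 + 11 + 11)/8 = 11.1250
Deviations from mean: 7.8750, 8.8750, -16.1250, 7.8750, 6.8750, -15.1250, -0.1250, -0.1250
Σ(y_t−ȳ)(y_{t+3}−ȳ) = (62.0156) + (61.0156) + (243.8906) + (-0.9844) + (-0.8594) = 365.0781
Denominator Σ(y_t−ȳ)² = 738.8750
r_3 = 365.0781 / 738.8750 = 0.494

0.494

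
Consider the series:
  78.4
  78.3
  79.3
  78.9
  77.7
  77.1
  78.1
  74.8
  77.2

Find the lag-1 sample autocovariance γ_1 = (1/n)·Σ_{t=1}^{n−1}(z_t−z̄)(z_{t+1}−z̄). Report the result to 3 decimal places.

0.370

Mean z̄ = (78.4 + 78.3 + 79.3 + 78.9 + 77.7 + 77.1 + 78.1 + 74.8 + 77.2)/9 = 77.7556
Σ_{t=1}^{8}(z_t−z̄)(z_{t+1}−z̄) = 3.3302
γ_1 = 3.3302 / 9 = 0.370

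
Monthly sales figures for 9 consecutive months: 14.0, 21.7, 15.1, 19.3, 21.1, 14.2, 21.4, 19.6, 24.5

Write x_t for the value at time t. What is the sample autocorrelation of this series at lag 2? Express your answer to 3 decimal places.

0.233

Mean x̄ = (14.0 + 21.7 + 15.1 + 19.3 + 21.1 + 14.2 + 21.4 + 19.6 + 24.5)/9 = 18.9889
Numerator Σ_{t=1}^{7}(x_t−x̄)(x_{t+2}−x̄) = 25.9964
Denominator Σ(x_t−x̄)² = 111.4089
r_2 = 25.9964 / 111.4089 = 0.233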